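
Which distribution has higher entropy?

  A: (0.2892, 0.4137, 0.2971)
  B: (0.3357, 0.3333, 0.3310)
B

Both distributions are close to uniform, making this a harder comparison.

H(A) = 1.5646 bits
H(B) = 1.5849 bits

The distribution closer to uniform has higher entropy.
Answer: B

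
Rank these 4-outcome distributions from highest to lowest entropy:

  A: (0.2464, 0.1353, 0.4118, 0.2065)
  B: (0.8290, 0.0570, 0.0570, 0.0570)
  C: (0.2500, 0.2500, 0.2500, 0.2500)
C > A > B

Key insight: Entropy is maximized by uniform distributions and minimized by concentrated distributions.

- Uniform distributions have maximum entropy log₂(4) = 2.0000 bits
- The more "peaked" or concentrated a distribution, the lower its entropy

Entropies:
  H(A) = 1.8855 bits
  H(B) = 0.9310 bits
  H(C) = 2.0000 bits

Ranking: C > A > B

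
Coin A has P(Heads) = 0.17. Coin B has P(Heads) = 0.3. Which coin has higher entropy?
B

For binary distributions, entropy is maximized at p=0.5 and decreases as p moves toward 0 or 1.

H(A) = H(0.17) = 0.6577 bits
H(B) = H(0.3) = 0.8813 bits

Distribution B (p=0.3) is closer to uniform (p=0.5), so it has higher entropy.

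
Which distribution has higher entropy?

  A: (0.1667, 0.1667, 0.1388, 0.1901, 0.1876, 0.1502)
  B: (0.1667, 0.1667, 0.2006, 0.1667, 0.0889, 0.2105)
A

Both distributions are close to uniform, making this a harder comparison.

H(A) = 2.5761 bits
H(B) = 2.5410 bits

The distribution closer to uniform has higher entropy.
Answer: A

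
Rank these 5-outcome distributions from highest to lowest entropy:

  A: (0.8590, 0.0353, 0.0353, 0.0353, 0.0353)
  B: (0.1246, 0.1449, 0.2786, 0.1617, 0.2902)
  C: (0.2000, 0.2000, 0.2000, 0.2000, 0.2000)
C > B > A

Key insight: Entropy is maximized by uniform distributions and minimized by concentrated distributions.

- Uniform distributions have maximum entropy log₂(5) = 2.3219 bits
- The more "peaked" or concentrated a distribution, the lower its entropy

Entropies:
  H(A) = 0.8689 bits
  H(B) = 2.2349 bits
  H(C) = 2.3219 bits

Ranking: C > B > A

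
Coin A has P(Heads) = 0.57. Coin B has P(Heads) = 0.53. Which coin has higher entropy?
B

For binary distributions, entropy is maximized at p=0.5 and decreases as p moves toward 0 or 1.

H(A) = H(0.57) = 0.9858 bits
H(B) = H(0.53) = 0.9974 bits

Distribution B (p=0.53) is closer to uniform (p=0.5), so it has higher entropy.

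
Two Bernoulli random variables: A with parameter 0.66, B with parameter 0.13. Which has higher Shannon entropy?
A

For binary distributions, entropy is maximized at p=0.5 and decreases as p moves toward 0 or 1.

H(A) = H(0.66) = 0.9248 bits
H(B) = H(0.13) = 0.5574 bits

Distribution A (p=0.66) is closer to uniform (p=0.5), so it has higher entropy.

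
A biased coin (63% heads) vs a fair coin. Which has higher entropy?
Fair coin

The fair coin is uniform (p=0.5), maximizing binary entropy at 1 bit. The biased coin has H(0.63) ≈ 0.951 bits — its outcome is more predictable, so its entropy is lower.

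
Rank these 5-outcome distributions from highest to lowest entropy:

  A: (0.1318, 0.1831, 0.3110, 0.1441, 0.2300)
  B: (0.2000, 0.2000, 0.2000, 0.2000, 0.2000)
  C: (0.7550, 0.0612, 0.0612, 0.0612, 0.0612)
B > A > C

Key insight: Entropy is maximized by uniform distributions and minimized by concentrated distributions.

- Uniform distributions have maximum entropy log₂(5) = 2.3219 bits
- The more "peaked" or concentrated a distribution, the lower its entropy

Entropies:
  H(A) = 2.2482 bits
  H(B) = 2.3219 bits
  H(C) = 1.2933 bits

Ranking: B > A > C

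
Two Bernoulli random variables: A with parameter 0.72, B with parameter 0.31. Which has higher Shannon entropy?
B

For binary distributions, entropy is maximized at p=0.5 and decreases as p moves toward 0 or 1.

H(A) = H(0.72) = 0.8555 bits
H(B) = H(0.31) = 0.8932 bits

Distribution B (p=0.31) is closer to uniform (p=0.5), so it has higher entropy.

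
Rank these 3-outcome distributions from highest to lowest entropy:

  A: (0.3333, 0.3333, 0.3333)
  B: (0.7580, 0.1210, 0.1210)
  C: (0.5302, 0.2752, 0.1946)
A > C > B

Key insight: Entropy is maximized by uniform distributions and minimized by concentrated distributions.

- Uniform distributions have maximum entropy log₂(3) = 1.5850 bits
- The more "peaked" or concentrated a distribution, the lower its entropy

Entropies:
  H(A) = 1.5850 bits
  H(B) = 1.0404 bits
  H(C) = 1.4572 bits

Ranking: A > C > B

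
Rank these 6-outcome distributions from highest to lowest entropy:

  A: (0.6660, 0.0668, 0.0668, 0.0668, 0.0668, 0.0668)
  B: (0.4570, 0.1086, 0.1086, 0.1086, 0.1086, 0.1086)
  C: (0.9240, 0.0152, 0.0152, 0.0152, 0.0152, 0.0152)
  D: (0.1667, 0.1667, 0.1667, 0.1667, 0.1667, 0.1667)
D > B > A > C

Key insight: Entropy is maximized by uniform distributions and minimized by concentrated distributions.

Entropies:
  H(A) = 1.6945 bits
  H(B) = 2.2555 bits
  H(C) = 0.5644 bits
  H(D) = 2.5850 bits

Ranking: D > B > A > C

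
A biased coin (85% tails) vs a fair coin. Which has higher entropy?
Fair coin

The fair coin is uniform (p=0.5), maximizing binary entropy at 1 bit. The biased coin has H(0.85) ≈ 0.610 bits — its outcome is more predictable, so its entropy is lower.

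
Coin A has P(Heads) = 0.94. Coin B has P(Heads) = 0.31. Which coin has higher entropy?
B

For binary distributions, entropy is maximized at p=0.5 and decreases as p moves toward 0 or 1.

H(A) = H(0.94) = 0.3274 bits
H(B) = H(0.31) = 0.8932 bits

Distribution B (p=0.31) is closer to uniform (p=0.5), so it has higher entropy.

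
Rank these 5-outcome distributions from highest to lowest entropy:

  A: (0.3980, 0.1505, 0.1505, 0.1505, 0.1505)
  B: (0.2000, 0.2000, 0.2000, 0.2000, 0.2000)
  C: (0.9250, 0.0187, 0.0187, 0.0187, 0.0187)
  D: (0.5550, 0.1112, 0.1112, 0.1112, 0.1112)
B > A > D > C

Key insight: Entropy is maximized by uniform distributions and minimized by concentrated distributions.

Entropies:
  H(A) = 2.1738 bits
  H(B) = 2.3219 bits
  H(C) = 0.5343 bits
  H(D) = 1.8813 bits

Ranking: B > A > D > C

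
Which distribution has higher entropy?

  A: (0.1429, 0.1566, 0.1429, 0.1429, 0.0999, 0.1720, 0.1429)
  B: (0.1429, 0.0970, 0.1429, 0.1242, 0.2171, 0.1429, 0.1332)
A

Both distributions are close to uniform, making this a harder comparison.

H(A) = 2.7920 bits
H(B) = 2.7691 bits

The distribution closer to uniform has higher entropy.
Answer: A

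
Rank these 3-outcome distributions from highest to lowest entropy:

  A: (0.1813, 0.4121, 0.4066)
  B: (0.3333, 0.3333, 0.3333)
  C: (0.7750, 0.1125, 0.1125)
B > A > C

Key insight: Entropy is maximized by uniform distributions and minimized by concentrated distributions.

- Uniform distributions have maximum entropy log₂(3) = 1.5850 bits
- The more "peaked" or concentrated a distribution, the lower its entropy

Entropies:
  H(A) = 1.5016 bits
  H(B) = 1.5850 bits
  H(C) = 0.9942 bits

Ranking: B > A > C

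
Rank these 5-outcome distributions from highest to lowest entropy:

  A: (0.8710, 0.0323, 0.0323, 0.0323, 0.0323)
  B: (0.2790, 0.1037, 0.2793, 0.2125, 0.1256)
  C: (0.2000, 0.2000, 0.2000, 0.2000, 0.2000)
C > B > A

Key insight: Entropy is maximized by uniform distributions and minimized by concentrated distributions.

- Uniform distributions have maximum entropy log₂(5) = 2.3219 bits
- The more "peaked" or concentrated a distribution, the lower its entropy

Entropies:
  H(A) = 0.8127 bits
  H(B) = 2.2175 bits
  H(C) = 2.3219 bits

Ranking: C > B > A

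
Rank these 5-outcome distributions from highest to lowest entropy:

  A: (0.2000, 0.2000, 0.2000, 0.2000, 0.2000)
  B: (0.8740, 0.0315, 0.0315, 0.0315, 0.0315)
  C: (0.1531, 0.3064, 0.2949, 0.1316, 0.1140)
A > C > B

Key insight: Entropy is maximized by uniform distributions and minimized by concentrated distributions.

- Uniform distributions have maximum entropy log₂(5) = 2.3219 bits
- The more "peaked" or concentrated a distribution, the lower its entropy

Entropies:
  H(A) = 2.3219 bits
  H(B) = 0.7984 bits
  H(C) = 2.1991 bits

Ranking: A > C > B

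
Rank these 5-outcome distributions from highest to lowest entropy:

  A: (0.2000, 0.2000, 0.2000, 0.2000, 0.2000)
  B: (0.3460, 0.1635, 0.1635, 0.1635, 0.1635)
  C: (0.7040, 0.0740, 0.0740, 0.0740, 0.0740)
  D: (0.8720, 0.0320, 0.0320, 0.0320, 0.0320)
A > B > C > D

Key insight: Entropy is maximized by uniform distributions and minimized by concentrated distributions.

Entropies:
  H(A) = 2.3219 bits
  H(B) = 2.2384 bits
  H(C) = 1.4683 bits
  H(D) = 0.8079 bits

Ranking: A > B > C > D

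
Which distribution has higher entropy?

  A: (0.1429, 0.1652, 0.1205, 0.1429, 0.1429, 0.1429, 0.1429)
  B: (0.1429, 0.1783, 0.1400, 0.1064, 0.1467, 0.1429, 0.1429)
A

Both distributions are close to uniform, making this a harder comparison.

H(A) = 2.8023 bits
H(B) = 2.7940 bits

The distribution closer to uniform has higher entropy.
Answer: A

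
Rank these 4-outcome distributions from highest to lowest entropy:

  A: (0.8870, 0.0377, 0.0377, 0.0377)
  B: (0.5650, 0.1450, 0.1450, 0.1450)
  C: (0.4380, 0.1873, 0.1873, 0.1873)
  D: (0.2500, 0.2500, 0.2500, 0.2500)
D > C > B > A

Key insight: Entropy is maximized by uniform distributions and minimized by concentrated distributions.

Entropies:
  H(A) = 0.6880 bits
  H(B) = 1.6772 bits
  H(C) = 1.8796 bits
  H(D) = 2.0000 bits

Ranking: D > C > B > A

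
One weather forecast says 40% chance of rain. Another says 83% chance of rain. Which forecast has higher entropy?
40% forecast

Treat each forecast as a Bernoulli distribution. Binary entropy is maximized at p=0.5 and falls off symmetrically toward 0 or 1. The 40% forecast is closer to 50%, so it is more uncertain. H(40%) ≈ 0.971 bits, H(83%) ≈ 0.658 bits.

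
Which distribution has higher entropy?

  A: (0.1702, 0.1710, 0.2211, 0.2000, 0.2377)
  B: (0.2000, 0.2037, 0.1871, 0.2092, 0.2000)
B

Both distributions are close to uniform, making this a harder comparison.

H(A) = 2.3090 bits
H(B) = 2.3210 bits

The distribution closer to uniform has higher entropy.
Answer: B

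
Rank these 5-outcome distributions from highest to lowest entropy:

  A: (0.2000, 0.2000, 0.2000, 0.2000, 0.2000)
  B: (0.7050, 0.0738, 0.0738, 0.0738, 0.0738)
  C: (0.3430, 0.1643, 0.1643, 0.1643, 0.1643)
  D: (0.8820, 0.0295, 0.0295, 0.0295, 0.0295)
A > C > B > D

Key insight: Entropy is maximized by uniform distributions and minimized by concentrated distributions.

Entropies:
  H(A) = 2.3219 bits
  H(B) = 1.4651 bits
  H(C) = 2.2417 bits
  H(D) = 0.7596 bits

Ranking: A > C > B > D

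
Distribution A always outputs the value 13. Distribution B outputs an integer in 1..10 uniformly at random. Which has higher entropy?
B

A is deterministic, so H(A) = 0. B is uniform over 10 outcomes, so H(B) = log₂(10) = 3.322 bits. Any distribution with genuine randomness has higher entropy than a deterministic one.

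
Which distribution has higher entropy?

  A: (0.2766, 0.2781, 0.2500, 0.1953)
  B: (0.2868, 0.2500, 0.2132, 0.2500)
B

Both distributions are close to uniform, making this a harder comparison.

H(A) = 1.9865 bits
H(B) = 1.9922 bits

The distribution closer to uniform has higher entropy.
Answer: B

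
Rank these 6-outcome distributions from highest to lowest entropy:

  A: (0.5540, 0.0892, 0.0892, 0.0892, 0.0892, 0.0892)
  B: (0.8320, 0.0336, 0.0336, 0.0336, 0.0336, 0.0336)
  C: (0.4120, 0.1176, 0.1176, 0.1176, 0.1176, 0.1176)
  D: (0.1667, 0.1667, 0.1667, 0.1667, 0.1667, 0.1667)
D > C > A > B

Key insight: Entropy is maximized by uniform distributions and minimized by concentrated distributions.

Entropies:
  H(A) = 2.0271 bits
  H(B) = 1.0432 bits
  H(C) = 2.3428 bits
  H(D) = 2.5850 bits

Ranking: D > C > A > B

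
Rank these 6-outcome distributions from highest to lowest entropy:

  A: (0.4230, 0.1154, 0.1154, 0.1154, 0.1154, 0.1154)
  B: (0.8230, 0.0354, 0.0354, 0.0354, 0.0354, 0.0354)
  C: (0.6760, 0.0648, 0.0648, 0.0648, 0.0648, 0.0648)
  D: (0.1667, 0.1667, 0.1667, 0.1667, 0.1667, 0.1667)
D > A > C > B

Key insight: Entropy is maximized by uniform distributions and minimized by concentrated distributions.

Entropies:
  H(A) = 2.3226 bits
  H(B) = 1.0845 bits
  H(C) = 1.6610 bits
  H(D) = 2.5850 bits

Ranking: D > A > C > B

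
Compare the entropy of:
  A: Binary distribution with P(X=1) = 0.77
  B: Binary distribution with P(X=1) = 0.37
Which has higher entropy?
B

For binary distributions, entropy is maximized at p=0.5 and decreases as p moves toward 0 or 1.

H(A) = H(0.77) = 0.7780 bits
H(B) = H(0.37) = 0.9507 bits

Distribution B (p=0.37) is closer to uniform (p=0.5), so it has higher entropy.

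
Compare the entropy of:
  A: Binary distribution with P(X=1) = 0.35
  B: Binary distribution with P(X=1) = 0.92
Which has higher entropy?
A

For binary distributions, entropy is maximized at p=0.5 and decreases as p moves toward 0 or 1.

H(A) = H(0.35) = 0.9341 bits
H(B) = H(0.92) = 0.4022 bits

Distribution A (p=0.35) is closer to uniform (p=0.5), so it has higher entropy.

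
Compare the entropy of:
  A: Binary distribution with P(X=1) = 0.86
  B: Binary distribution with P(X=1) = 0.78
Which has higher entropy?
B

For binary distributions, entropy is maximized at p=0.5 and decreases as p moves toward 0 or 1.

H(A) = H(0.86) = 0.5842 bits
H(B) = H(0.78) = 0.7602 bits

Distribution B (p=0.78) is closer to uniform (p=0.5), so it has higher entropy.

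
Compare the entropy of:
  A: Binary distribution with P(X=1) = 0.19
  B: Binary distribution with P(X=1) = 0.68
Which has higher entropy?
B

For binary distributions, entropy is maximized at p=0.5 and decreases as p moves toward 0 or 1.

H(A) = H(0.19) = 0.7015 bits
H(B) = H(0.68) = 0.9044 bits

Distribution B (p=0.68) is closer to uniform (p=0.5), so it has higher entropy.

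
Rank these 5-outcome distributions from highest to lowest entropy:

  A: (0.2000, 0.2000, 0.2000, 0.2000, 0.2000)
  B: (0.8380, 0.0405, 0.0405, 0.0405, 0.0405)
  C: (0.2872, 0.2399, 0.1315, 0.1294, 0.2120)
A > C > B

Key insight: Entropy is maximized by uniform distributions and minimized by concentrated distributions.

- Uniform distributions have maximum entropy log₂(5) = 2.3219 bits
- The more "peaked" or concentrated a distribution, the lower its entropy

Entropies:
  H(A) = 2.3219 bits
  H(B) = 0.9631 bits
  H(C) = 2.2520 bits

Ranking: A > C > B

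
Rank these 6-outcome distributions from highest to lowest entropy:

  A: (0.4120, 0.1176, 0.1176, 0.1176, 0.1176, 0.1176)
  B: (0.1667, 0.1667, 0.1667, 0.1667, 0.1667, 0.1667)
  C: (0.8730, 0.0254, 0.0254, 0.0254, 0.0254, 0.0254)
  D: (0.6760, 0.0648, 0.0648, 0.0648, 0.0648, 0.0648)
B > A > D > C

Key insight: Entropy is maximized by uniform distributions and minimized by concentrated distributions.

Entropies:
  H(A) = 2.3428 bits
  H(B) = 2.5850 bits
  H(C) = 0.8440 bits
  H(D) = 1.6610 bits

Ranking: B > A > D > C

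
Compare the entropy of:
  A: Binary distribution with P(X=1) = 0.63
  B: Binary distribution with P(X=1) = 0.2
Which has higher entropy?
A

For binary distributions, entropy is maximized at p=0.5 and decreases as p moves toward 0 or 1.

H(A) = H(0.63) = 0.9507 bits
H(B) = H(0.2) = 0.7219 bits

Distribution A (p=0.63) is closer to uniform (p=0.5), so it has higher entropy.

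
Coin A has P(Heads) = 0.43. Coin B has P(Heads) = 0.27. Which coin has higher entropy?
A

For binary distributions, entropy is maximized at p=0.5 and decreases as p moves toward 0 or 1.

H(A) = H(0.43) = 0.9858 bits
H(B) = H(0.27) = 0.8415 bits

Distribution A (p=0.43) is closer to uniform (p=0.5), so it has higher entropy.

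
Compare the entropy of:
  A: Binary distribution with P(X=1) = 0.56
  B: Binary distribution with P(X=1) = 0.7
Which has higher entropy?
A

For binary distributions, entropy is maximized at p=0.5 and decreases as p moves toward 0 or 1.

H(A) = H(0.56) = 0.9896 bits
H(B) = H(0.7) = 0.8813 bits

Distribution A (p=0.56) is closer to uniform (p=0.5), so it has higher entropy.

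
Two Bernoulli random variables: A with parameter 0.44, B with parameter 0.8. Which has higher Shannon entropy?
A

For binary distributions, entropy is maximized at p=0.5 and decreases as p moves toward 0 or 1.

H(A) = H(0.44) = 0.9896 bits
H(B) = H(0.8) = 0.7219 bits

Distribution A (p=0.44) is closer to uniform (p=0.5), so it has higher entropy.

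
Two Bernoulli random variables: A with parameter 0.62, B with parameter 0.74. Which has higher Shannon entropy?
A

For binary distributions, entropy is maximized at p=0.5 and decreases as p moves toward 0 or 1.

H(A) = H(0.62) = 0.9580 bits
H(B) = H(0.74) = 0.8267 bits

Distribution A (p=0.62) is closer to uniform (p=0.5), so it has higher entropy.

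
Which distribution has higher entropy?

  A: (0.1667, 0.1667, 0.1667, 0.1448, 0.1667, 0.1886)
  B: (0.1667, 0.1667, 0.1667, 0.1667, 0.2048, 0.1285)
A

Both distributions are close to uniform, making this a harder comparison.

H(A) = 2.5808 bits
H(B) = 2.5722 bits

The distribution closer to uniform has higher entropy.
Answer: A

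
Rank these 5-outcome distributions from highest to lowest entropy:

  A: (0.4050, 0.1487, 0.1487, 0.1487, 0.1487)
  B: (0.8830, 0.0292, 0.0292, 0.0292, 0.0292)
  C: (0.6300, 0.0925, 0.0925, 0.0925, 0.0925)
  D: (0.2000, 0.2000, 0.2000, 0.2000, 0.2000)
D > A > C > B

Key insight: Entropy is maximized by uniform distributions and minimized by concentrated distributions.

Entropies:
  H(A) = 2.1638 bits
  H(B) = 0.7547 bits
  H(C) = 1.6907 bits
  H(D) = 2.3219 bits

Ranking: D > A > C > B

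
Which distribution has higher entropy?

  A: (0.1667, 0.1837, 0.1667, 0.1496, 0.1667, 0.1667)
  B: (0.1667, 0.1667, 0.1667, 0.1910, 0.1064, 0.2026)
A

Both distributions are close to uniform, making this a harder comparison.

H(A) = 2.5825 bits
H(B) = 2.5592 bits

The distribution closer to uniform has higher entropy.
Answer: A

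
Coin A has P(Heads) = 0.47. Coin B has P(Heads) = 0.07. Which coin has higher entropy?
A

For binary distributions, entropy is maximized at p=0.5 and decreases as p moves toward 0 or 1.

H(A) = H(0.47) = 0.9974 bits
H(B) = H(0.07) = 0.3659 bits

Distribution A (p=0.47) is closer to uniform (p=0.5), so it has higher entropy.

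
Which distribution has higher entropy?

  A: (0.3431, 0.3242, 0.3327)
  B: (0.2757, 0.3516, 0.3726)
A

Both distributions are close to uniform, making this a harder comparison.

H(A) = 1.5846 bits
H(B) = 1.5734 bits

The distribution closer to uniform has higher entropy.
Answer: A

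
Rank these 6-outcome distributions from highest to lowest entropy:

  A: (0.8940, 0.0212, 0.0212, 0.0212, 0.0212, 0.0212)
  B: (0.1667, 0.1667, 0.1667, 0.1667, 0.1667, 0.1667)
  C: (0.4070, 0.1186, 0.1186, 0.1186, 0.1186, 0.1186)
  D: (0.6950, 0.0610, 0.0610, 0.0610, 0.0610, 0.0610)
B > C > D > A

Key insight: Entropy is maximized by uniform distributions and minimized by concentrated distributions.

Entropies:
  H(A) = 0.7339 bits
  H(B) = 2.5850 bits
  H(C) = 2.3518 bits
  H(D) = 1.5955 bits

Ranking: B > C > D > A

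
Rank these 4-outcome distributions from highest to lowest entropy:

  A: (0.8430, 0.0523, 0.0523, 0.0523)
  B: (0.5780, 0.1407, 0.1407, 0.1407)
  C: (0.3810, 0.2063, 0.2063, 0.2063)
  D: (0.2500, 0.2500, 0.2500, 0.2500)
D > C > B > A

Key insight: Entropy is maximized by uniform distributions and minimized by concentrated distributions.

Entropies:
  H(A) = 0.8759 bits
  H(B) = 1.6512 bits
  H(C) = 1.9398 bits
  H(D) = 2.0000 bits

Ranking: D > C > B > A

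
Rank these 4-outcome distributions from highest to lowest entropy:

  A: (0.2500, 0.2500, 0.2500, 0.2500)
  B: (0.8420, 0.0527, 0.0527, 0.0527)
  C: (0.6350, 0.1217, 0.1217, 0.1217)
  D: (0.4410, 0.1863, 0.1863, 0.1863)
A > D > C > B

Key insight: Entropy is maximized by uniform distributions and minimized by concentrated distributions.

Entropies:
  H(A) = 2.0000 bits
  H(B) = 0.8799 bits
  H(C) = 1.5253 bits
  H(D) = 1.8759 bits

Ranking: A > D > C > B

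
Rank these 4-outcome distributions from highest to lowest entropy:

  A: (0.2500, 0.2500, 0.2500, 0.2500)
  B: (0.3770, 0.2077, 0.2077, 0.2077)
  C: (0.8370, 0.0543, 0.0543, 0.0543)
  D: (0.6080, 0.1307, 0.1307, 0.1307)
A > B > D > C

Key insight: Entropy is maximized by uniform distributions and minimized by concentrated distributions.

Entropies:
  H(A) = 2.0000 bits
  H(B) = 1.9433 bits
  H(C) = 0.8998 bits
  H(D) = 1.5874 bits

Ranking: A > B > D > C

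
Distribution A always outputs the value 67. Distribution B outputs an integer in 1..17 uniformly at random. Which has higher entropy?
B

A is deterministic, so H(A) = 0. B is uniform over 17 outcomes, so H(B) = log₂(17) = 4.087 bits. Any distribution with genuine randomness has higher entropy than a deterministic one.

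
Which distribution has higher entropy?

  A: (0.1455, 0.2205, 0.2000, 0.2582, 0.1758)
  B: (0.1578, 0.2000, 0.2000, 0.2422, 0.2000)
B

Both distributions are close to uniform, making this a harder comparison.

H(A) = 2.2953 bits
H(B) = 2.3090 bits

The distribution closer to uniform has higher entropy.
Answer: B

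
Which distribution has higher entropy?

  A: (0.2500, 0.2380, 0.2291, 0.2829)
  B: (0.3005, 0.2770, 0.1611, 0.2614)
A

Both distributions are close to uniform, making this a harder comparison.

H(A) = 1.9953 bits
H(B) = 1.9645 bits

The distribution closer to uniform has higher entropy.
Answer: A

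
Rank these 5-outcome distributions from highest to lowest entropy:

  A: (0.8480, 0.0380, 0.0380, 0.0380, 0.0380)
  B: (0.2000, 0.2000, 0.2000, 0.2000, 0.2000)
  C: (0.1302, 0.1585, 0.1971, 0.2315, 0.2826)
B > C > A

Key insight: Entropy is maximized by uniform distributions and minimized by concentrated distributions.

- Uniform distributions have maximum entropy log₂(5) = 2.3219 bits
- The more "peaked" or concentrated a distribution, the lower its entropy

Entropies:
  H(A) = 0.9188 bits
  H(B) = 2.3219 bits
  H(C) = 2.2700 bits

Ranking: B > C > A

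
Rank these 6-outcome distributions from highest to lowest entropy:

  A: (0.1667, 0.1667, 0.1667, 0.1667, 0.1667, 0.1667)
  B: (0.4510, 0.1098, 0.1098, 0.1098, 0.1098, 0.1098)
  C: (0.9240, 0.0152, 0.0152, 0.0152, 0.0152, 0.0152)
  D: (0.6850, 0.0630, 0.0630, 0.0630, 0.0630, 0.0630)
A > B > D > C

Key insight: Entropy is maximized by uniform distributions and minimized by concentrated distributions.

Entropies:
  H(A) = 2.5850 bits
  H(B) = 2.2678 bits
  H(C) = 0.5644 bits
  H(D) = 1.6303 bits

Ranking: A > B > D > C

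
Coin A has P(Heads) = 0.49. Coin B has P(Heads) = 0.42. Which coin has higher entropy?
A

For binary distributions, entropy is maximized at p=0.5 and decreases as p moves toward 0 or 1.

H(A) = H(0.49) = 0.9997 bits
H(B) = H(0.42) = 0.9815 bits

Distribution A (p=0.49) is closer to uniform (p=0.5), so it has higher entropy.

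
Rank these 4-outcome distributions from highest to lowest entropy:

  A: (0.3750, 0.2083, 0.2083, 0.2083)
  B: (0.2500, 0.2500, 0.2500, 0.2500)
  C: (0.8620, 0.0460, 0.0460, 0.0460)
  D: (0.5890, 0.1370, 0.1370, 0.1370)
B > A > D > C

Key insight: Entropy is maximized by uniform distributions and minimized by concentrated distributions.

Entropies:
  H(A) = 1.9450 bits
  H(B) = 2.0000 bits
  H(C) = 0.7977 bits
  H(D) = 1.6284 bits

Ranking: B > A > D > C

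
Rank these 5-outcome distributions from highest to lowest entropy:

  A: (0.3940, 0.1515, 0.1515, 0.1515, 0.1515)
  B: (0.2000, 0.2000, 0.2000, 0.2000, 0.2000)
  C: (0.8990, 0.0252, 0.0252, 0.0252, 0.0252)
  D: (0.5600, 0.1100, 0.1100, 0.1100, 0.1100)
B > A > D > C

Key insight: Entropy is maximized by uniform distributions and minimized by concentrated distributions.

Entropies:
  H(A) = 2.1793 bits
  H(B) = 2.3219 bits
  H(C) = 0.6742 bits
  H(D) = 1.8696 bits

Ranking: B > A > D > C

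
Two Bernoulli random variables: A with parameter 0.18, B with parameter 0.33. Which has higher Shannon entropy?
B

For binary distributions, entropy is maximized at p=0.5 and decreases as p moves toward 0 or 1.

H(A) = H(0.18) = 0.6801 bits
H(B) = H(0.33) = 0.9149 bits

Distribution B (p=0.33) is closer to uniform (p=0.5), so it has higher entropy.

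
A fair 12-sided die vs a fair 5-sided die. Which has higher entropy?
12-sided die

Both are uniform distributions; for uniform over n outcomes, H = log₂(n). H(12-sided) = log₂(12) = 3.585 bits and H(5-sided) = log₂(5) = 2.322 bits. More outcomes in a uniform distribution means higher entropy.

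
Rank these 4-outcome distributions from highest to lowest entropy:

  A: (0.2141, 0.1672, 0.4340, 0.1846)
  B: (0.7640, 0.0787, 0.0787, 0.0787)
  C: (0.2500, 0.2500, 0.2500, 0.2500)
C > A > B

Key insight: Entropy is maximized by uniform distributions and minimized by concentrated distributions.

- Uniform distributions have maximum entropy log₂(4) = 2.0000 bits
- The more "peaked" or concentrated a distribution, the lower its entropy

Entropies:
  H(A) = 1.8802 bits
  H(B) = 1.1624 bits
  H(C) = 2.0000 bits

Ranking: C > A > B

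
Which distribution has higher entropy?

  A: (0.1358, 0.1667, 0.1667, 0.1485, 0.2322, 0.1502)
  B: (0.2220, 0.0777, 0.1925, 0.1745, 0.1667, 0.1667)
A

Both distributions are close to uniform, making this a harder comparison.

H(A) = 2.5613 bits
H(B) = 2.5272 bits

The distribution closer to uniform has higher entropy.
Answer: A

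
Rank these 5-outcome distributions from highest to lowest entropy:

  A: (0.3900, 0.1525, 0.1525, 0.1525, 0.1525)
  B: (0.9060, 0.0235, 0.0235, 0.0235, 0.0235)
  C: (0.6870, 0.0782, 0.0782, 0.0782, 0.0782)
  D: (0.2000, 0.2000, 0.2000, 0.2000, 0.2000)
D > A > C > B

Key insight: Entropy is maximized by uniform distributions and minimized by concentrated distributions.

Entropies:
  H(A) = 2.1848 bits
  H(B) = 0.6377 bits
  H(C) = 1.5226 bits
  H(D) = 2.3219 bits

Ranking: D > A > C > B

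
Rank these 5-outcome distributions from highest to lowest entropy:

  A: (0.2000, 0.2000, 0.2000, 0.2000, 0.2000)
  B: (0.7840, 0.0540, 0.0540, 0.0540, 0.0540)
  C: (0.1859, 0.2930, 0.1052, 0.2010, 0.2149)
A > C > B

Key insight: Entropy is maximized by uniform distributions and minimized by concentrated distributions.

- Uniform distributions have maximum entropy log₂(5) = 2.3219 bits
- The more "peaked" or concentrated a distribution, the lower its entropy

Entropies:
  H(A) = 2.3219 bits
  H(B) = 1.1848 bits
  H(C) = 2.2539 bits

Ranking: A > C > B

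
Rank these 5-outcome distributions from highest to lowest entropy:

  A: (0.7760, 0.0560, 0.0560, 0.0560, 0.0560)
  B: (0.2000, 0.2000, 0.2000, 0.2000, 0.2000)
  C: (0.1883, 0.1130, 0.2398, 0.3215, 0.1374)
B > C > A

Key insight: Entropy is maximized by uniform distributions and minimized by concentrated distributions.

- Uniform distributions have maximum entropy log₂(5) = 2.3219 bits
- The more "peaked" or concentrated a distribution, the lower its entropy

Entropies:
  H(A) = 1.2154 bits
  H(B) = 2.3219 bits
  H(C) = 2.2229 bits

Ranking: B > C > A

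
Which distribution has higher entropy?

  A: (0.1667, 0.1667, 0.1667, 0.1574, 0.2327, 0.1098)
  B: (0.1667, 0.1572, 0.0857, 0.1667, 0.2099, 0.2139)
A

Both distributions are close to uniform, making this a harder comparison.

H(A) = 2.5519 bits
H(B) = 2.5337 bits

The distribution closer to uniform has higher entropy.
Answer: A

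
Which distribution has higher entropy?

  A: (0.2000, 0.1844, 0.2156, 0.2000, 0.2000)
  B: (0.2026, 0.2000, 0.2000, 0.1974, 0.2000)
B

Both distributions are close to uniform, making this a harder comparison.

H(A) = 2.3202 bits
H(B) = 2.3219 bits

The distribution closer to uniform has higher entropy.
Answer: B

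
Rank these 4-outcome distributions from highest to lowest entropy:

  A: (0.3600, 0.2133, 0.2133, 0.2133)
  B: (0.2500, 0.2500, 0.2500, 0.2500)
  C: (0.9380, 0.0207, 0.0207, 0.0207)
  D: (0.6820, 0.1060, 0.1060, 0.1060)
B > A > D > C

Key insight: Entropy is maximized by uniform distributions and minimized by concentrated distributions.

Entropies:
  H(A) = 1.9571 bits
  H(B) = 2.0000 bits
  H(C) = 0.4336 bits
  H(D) = 1.4062 bits

Ranking: B > A > D > C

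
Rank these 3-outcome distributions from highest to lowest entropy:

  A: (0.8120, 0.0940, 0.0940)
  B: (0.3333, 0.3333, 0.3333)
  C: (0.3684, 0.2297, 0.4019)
B > C > A

Key insight: Entropy is maximized by uniform distributions and minimized by concentrated distributions.

- Uniform distributions have maximum entropy log₂(3) = 1.5850 bits
- The more "peaked" or concentrated a distribution, the lower its entropy

Entropies:
  H(A) = 0.8853 bits
  H(B) = 1.5850 bits
  H(C) = 1.5467 bits

Ranking: B > C > A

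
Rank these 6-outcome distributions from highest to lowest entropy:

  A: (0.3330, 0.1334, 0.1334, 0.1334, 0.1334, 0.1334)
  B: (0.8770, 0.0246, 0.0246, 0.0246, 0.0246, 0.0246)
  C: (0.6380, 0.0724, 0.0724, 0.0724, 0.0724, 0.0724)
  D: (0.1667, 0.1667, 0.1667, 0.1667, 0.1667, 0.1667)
D > A > C > B

Key insight: Entropy is maximized by uniform distributions and minimized by concentrated distributions.

Entropies:
  H(A) = 2.4667 bits
  H(B) = 0.8235 bits
  H(C) = 1.7849 bits
  H(D) = 2.5850 bits

Ranking: D > A > C > B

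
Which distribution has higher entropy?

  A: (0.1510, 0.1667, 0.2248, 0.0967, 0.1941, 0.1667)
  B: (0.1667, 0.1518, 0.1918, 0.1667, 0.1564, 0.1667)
B

Both distributions are close to uniform, making this a harder comparison.

H(A) = 2.5426 bits
H(B) = 2.5809 bits

The distribution closer to uniform has higher entropy.
Answer: B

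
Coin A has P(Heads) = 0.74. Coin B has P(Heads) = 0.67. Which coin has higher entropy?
B

For binary distributions, entropy is maximized at p=0.5 and decreases as p moves toward 0 or 1.

H(A) = H(0.74) = 0.8267 bits
H(B) = H(0.67) = 0.9149 bits

Distribution B (p=0.67) is closer to uniform (p=0.5), so it has higher entropy.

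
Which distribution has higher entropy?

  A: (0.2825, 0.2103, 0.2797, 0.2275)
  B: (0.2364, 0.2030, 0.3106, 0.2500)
A

Both distributions are close to uniform, making this a harder comparison.

H(A) = 1.9883 bits
H(B) = 1.9828 bits

The distribution closer to uniform has higher entropy.
Answer: A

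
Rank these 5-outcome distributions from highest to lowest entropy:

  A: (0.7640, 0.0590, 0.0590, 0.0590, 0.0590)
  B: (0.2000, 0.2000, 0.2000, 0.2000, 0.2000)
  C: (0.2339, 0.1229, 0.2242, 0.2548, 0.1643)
B > C > A

Key insight: Entropy is maximized by uniform distributions and minimized by concentrated distributions.

- Uniform distributions have maximum entropy log₂(5) = 2.3219 bits
- The more "peaked" or concentrated a distribution, the lower its entropy

Entropies:
  H(A) = 1.2603 bits
  H(B) = 2.3219 bits
  H(C) = 2.2762 bits

Ranking: B > C > A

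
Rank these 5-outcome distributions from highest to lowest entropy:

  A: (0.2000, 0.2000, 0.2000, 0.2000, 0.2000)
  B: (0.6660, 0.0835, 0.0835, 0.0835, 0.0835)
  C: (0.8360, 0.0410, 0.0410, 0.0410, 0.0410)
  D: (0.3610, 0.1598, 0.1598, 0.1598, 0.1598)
A > D > B > C

Key insight: Entropy is maximized by uniform distributions and minimized by concentrated distributions.

Entropies:
  H(A) = 2.3219 bits
  H(B) = 1.5870 bits
  H(C) = 0.9718 bits
  H(D) = 2.2215 bits

Ranking: A > D > B > C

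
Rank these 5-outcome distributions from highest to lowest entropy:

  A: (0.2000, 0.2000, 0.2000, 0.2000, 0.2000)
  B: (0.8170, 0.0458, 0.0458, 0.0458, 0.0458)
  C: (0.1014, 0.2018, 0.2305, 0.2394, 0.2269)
A > C > B

Key insight: Entropy is maximized by uniform distributions and minimized by concentrated distributions.

- Uniform distributions have maximum entropy log₂(5) = 2.3219 bits
- The more "peaked" or concentrated a distribution, the lower its entropy

Entropies:
  H(A) = 2.3219 bits
  H(B) = 1.0526 bits
  H(C) = 2.2681 bits

Ranking: A > C > B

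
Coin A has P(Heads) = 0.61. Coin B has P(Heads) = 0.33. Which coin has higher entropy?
A

For binary distributions, entropy is maximized at p=0.5 and decreases as p moves toward 0 or 1.

H(A) = H(0.61) = 0.9648 bits
H(B) = H(0.33) = 0.9149 bits

Distribution A (p=0.61) is closer to uniform (p=0.5), so it has higher entropy.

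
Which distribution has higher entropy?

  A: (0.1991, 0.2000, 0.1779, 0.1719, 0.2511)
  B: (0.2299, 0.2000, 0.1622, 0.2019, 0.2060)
B

Both distributions are close to uniform, making this a harder comparison.

H(A) = 2.3084 bits
H(B) = 2.3132 bits

The distribution closer to uniform has higher entropy.
Answer: B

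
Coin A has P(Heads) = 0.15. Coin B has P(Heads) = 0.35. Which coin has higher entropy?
B

For binary distributions, entropy is maximized at p=0.5 and decreases as p moves toward 0 or 1.

H(A) = H(0.15) = 0.6098 bits
H(B) = H(0.35) = 0.9341 bits

Distribution B (p=0.35) is closer to uniform (p=0.5), so it has higher entropy.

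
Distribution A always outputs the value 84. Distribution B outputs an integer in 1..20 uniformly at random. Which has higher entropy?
B

A is deterministic, so H(A) = 0. B is uniform over 20 outcomes, so H(B) = log₂(20) = 4.322 bits. Any distribution with genuine randomness has higher entropy than a deterministic one.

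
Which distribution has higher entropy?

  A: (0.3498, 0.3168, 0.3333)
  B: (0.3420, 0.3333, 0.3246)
B

Both distributions are close to uniform, making this a harder comparison.

H(A) = 1.5838 bits
H(B) = 1.5846 bits

The distribution closer to uniform has higher entropy.
Answer: B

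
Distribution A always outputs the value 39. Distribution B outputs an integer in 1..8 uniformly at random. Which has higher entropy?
B

A is deterministic, so H(A) = 0. B is uniform over 8 outcomes, so H(B) = log₂(8) = 3.000 bits. Any distribution with genuine randomness has higher entropy than a deterministic one.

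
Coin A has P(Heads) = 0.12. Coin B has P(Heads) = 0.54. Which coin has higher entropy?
B

For binary distributions, entropy is maximized at p=0.5 and decreases as p moves toward 0 or 1.

H(A) = H(0.12) = 0.5294 bits
H(B) = H(0.54) = 0.9954 bits

Distribution B (p=0.54) is closer to uniform (p=0.5), so it has higher entropy.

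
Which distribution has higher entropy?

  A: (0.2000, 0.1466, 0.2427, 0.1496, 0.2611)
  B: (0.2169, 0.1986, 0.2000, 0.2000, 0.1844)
B

Both distributions are close to uniform, making this a harder comparison.

H(A) = 2.2821 bits
H(B) = 2.3200 bits

The distribution closer to uniform has higher entropy.
Answer: B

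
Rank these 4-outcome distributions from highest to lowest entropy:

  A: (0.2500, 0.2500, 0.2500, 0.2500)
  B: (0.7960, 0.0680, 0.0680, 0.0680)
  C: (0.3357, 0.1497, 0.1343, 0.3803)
A > C > B

Key insight: Entropy is maximized by uniform distributions and minimized by concentrated distributions.

- Uniform distributions have maximum entropy log₂(4) = 2.0000 bits
- The more "peaked" or concentrated a distribution, the lower its entropy

Entropies:
  H(A) = 2.0000 bits
  H(B) = 1.0532 bits
  H(C) = 1.8582 bits

Ranking: A > C > B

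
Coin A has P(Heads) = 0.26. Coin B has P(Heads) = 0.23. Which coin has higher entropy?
A

For binary distributions, entropy is maximized at p=0.5 and decreases as p moves toward 0 or 1.

H(A) = H(0.26) = 0.8267 bits
H(B) = H(0.23) = 0.7780 bits

Distribution A (p=0.26) is closer to uniform (p=0.5), so it has higher entropy.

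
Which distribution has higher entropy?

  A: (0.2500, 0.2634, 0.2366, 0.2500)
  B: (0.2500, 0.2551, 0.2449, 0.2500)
B

Both distributions are close to uniform, making this a harder comparison.

H(A) = 1.9990 bits
H(B) = 1.9998 bits

The distribution closer to uniform has higher entropy.
Answer: B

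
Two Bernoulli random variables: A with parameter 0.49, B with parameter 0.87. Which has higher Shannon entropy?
A

For binary distributions, entropy is maximized at p=0.5 and decreases as p moves toward 0 or 1.

H(A) = H(0.49) = 0.9997 bits
H(B) = H(0.87) = 0.5574 bits

Distribution A (p=0.49) is closer to uniform (p=0.5), so it has higher entropy.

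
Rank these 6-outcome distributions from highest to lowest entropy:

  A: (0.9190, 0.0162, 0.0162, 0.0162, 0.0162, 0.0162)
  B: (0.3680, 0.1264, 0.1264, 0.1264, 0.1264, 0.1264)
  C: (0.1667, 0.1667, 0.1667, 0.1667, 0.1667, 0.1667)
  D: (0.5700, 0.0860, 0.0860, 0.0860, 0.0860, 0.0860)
C > B > D > A

Key insight: Entropy is maximized by uniform distributions and minimized by concentrated distributions.

Entropies:
  H(A) = 0.5938 bits
  H(B) = 2.4166 bits
  H(C) = 2.5850 bits
  H(D) = 1.9842 bits

Ranking: C > B > D > A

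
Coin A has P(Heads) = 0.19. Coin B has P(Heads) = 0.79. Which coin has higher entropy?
B

For binary distributions, entropy is maximized at p=0.5 and decreases as p moves toward 0 or 1.

H(A) = H(0.19) = 0.7015 bits
H(B) = H(0.79) = 0.7415 bits

Distribution B (p=0.79) is closer to uniform (p=0.5), so it has higher entropy.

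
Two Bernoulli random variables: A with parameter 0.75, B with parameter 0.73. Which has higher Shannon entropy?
B

For binary distributions, entropy is maximized at p=0.5 and decreases as p moves toward 0 or 1.

H(A) = H(0.75) = 0.8113 bits
H(B) = H(0.73) = 0.8415 bits

Distribution B (p=0.73) is closer to uniform (p=0.5), so it has higher entropy.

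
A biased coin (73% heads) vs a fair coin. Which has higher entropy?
Fair coin

The fair coin is uniform (p=0.5), maximizing binary entropy at 1 bit. The biased coin has H(0.73) ≈ 0.841 bits — its outcome is more predictable, so its entropy is lower.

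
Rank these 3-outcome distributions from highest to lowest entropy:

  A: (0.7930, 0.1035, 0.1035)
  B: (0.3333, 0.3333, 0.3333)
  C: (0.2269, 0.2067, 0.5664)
B > C > A

Key insight: Entropy is maximized by uniform distributions and minimized by concentrated distributions.

- Uniform distributions have maximum entropy log₂(3) = 1.5850 bits
- The more "peaked" or concentrated a distribution, the lower its entropy

Entropies:
  H(A) = 0.9427 bits
  H(B) = 1.5850 bits
  H(C) = 1.4201 bits

Ranking: B > C > A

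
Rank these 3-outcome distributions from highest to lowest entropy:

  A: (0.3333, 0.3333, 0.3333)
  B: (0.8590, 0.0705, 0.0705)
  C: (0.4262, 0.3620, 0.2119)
A > C > B

Key insight: Entropy is maximized by uniform distributions and minimized by concentrated distributions.

- Uniform distributions have maximum entropy log₂(3) = 1.5850 bits
- The more "peaked" or concentrated a distribution, the lower its entropy

Entropies:
  H(A) = 1.5850 bits
  H(B) = 0.7279 bits
  H(C) = 1.5294 bits

Ranking: A > C > B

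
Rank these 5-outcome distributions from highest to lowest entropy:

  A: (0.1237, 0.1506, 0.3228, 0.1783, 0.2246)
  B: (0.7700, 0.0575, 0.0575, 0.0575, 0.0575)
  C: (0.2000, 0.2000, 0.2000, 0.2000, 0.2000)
C > A > B

Key insight: Entropy is maximized by uniform distributions and minimized by concentrated distributions.

- Uniform distributions have maximum entropy log₂(5) = 2.3219 bits
- The more "peaked" or concentrated a distribution, the lower its entropy

Entropies:
  H(A) = 2.2384 bits
  H(B) = 1.2380 bits
  H(C) = 2.3219 bits

Ranking: C > A > B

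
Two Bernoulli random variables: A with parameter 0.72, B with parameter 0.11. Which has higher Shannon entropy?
A

For binary distributions, entropy is maximized at p=0.5 and decreases as p moves toward 0 or 1.

H(A) = H(0.72) = 0.8555 bits
H(B) = H(0.11) = 0.4999 bits

Distribution A (p=0.72) is closer to uniform (p=0.5), so it has higher entropy.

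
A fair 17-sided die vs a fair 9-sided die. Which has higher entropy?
17-sided die

Both are uniform distributions; for uniform over n outcomes, H = log₂(n). H(17-sided) = log₂(17) = 4.087 bits and H(9-sided) = log₂(9) = 3.170 bits. More outcomes in a uniform distribution means higher entropy.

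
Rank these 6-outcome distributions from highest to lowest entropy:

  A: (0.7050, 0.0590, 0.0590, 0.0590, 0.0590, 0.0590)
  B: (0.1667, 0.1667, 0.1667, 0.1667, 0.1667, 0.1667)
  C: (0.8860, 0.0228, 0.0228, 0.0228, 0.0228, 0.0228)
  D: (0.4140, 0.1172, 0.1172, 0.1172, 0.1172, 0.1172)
B > D > A > C

Key insight: Entropy is maximized by uniform distributions and minimized by concentrated distributions.

Entropies:
  H(A) = 1.5601 bits
  H(B) = 2.5850 bits
  H(C) = 0.7766 bits
  H(D) = 2.3392 bits

Ranking: B > D > A > C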